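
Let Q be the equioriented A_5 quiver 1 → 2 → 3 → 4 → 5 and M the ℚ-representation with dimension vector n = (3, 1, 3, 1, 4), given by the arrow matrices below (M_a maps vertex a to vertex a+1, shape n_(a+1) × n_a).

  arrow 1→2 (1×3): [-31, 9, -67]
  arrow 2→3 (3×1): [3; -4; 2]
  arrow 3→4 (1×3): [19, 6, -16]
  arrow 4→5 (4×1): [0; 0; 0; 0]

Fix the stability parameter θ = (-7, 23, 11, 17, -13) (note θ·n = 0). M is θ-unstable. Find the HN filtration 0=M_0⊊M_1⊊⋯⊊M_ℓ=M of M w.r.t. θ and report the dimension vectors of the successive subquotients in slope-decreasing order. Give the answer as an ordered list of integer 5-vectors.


Interval decomposition of M: I[1,1]^2, I[1,4], I[3,3]^2, I[5,5]^4.
HN type (ℓ=4): μ^(1)=17; μ^(2)=11; μ^(3)=-7; μ^(4)=-13

((0, 1, 1, 1, 0); (0, 0, 2, 0, 0); (3, 0, 0, 0, 0); (0, 0, 0, 0, 4))


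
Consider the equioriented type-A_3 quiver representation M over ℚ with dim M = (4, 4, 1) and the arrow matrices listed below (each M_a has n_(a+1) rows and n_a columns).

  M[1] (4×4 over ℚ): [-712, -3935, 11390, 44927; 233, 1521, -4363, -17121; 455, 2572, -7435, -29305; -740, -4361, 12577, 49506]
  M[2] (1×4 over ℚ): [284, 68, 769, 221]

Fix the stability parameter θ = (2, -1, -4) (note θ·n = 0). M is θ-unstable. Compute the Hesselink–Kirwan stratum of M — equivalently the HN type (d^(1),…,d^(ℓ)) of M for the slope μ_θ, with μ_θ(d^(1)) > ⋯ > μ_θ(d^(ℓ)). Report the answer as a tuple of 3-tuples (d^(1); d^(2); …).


Via rank(M_{q-1}∘⋯∘M_p): M ≅ I[1,2]^3, I[1,3].
μ_θ-semistable layers: μ^(1)=1/2; μ^(2)=-1

((3, 3, 0); (1, 1, 1))


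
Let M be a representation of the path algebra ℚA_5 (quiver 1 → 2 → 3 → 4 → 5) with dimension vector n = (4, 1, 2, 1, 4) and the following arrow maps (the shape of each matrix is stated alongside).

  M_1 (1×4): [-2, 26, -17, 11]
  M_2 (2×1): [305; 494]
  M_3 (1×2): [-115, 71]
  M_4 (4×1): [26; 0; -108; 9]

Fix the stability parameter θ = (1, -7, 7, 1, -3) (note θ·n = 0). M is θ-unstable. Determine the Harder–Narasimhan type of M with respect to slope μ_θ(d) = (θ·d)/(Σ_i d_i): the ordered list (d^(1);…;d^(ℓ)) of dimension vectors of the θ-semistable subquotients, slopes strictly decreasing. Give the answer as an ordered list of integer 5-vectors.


Barcode: M ≅ I[1,1]^3, I[1,5], I[3,3], I[5,5]^3. HN layers by μ_θ (4 steps, strictly decreasing):
  μ^(1)=7; μ^(2)=5/3; μ^(3)=1; μ^(4)=-3

((0, 0, 1, 0, 0); (0, 0, 1, 1, 1); (3, 0, 0, 0, 0); (1, 1, 0, 0, 3))


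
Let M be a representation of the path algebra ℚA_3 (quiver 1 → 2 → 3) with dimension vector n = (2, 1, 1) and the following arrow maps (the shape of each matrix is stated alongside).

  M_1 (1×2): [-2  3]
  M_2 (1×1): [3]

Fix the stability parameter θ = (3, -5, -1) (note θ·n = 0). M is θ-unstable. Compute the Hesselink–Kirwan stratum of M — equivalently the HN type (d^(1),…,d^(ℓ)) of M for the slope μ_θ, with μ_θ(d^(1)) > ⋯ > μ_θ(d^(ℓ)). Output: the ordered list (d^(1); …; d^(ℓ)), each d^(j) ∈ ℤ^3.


Barcode: M ≅ I[1,1], I[1,3]. HN layers by μ_θ (2 steps, strictly decreasing):
  μ^(1)=3; μ^(2)=-1

((1, 0, 0); (1, 1, 1))


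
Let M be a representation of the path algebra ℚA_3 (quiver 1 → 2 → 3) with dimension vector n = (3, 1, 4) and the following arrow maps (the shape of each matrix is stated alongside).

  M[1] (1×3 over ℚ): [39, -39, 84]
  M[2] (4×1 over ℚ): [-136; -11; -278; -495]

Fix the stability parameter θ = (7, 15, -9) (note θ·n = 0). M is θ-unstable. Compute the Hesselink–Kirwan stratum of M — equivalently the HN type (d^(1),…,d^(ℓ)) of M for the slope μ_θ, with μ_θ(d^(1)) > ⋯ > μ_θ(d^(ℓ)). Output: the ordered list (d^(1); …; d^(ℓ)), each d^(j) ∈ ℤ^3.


Via rank(M_{q-1}∘⋯∘M_p): M ≅ I[1,1]^2, I[1,3], I[3,3]^3.
μ_θ-semistable layers: μ^(1)=7; μ^(2)=13/3; μ^(3)=-9

((2, 0, 0); (1, 1, 1); (0, 0, 3))


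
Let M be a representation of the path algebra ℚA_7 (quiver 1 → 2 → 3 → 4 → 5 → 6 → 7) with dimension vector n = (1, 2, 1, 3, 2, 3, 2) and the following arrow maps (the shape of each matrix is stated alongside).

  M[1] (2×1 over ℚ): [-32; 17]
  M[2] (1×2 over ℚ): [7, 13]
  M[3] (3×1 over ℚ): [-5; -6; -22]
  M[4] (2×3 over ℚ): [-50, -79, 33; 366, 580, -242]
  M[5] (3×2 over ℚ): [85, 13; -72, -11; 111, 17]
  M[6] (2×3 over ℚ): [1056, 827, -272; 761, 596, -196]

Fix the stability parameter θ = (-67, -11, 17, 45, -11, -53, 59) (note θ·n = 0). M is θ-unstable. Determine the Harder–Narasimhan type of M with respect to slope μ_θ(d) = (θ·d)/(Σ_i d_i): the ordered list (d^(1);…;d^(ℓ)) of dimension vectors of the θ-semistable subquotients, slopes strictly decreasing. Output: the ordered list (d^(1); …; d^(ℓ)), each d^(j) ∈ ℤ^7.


Via rank(M_{q-1}∘⋯∘M_p): M ≅ I[1,7], I[2,2], I[4,4], I[4,7], I[6,6].
μ_θ-semistable layers: μ^(1)=59; μ^(2)=45; μ^(3)=-1/2; μ^(4)=-19/3; μ^(5)=-11; μ^(6)=-53; μ^(7)=-67

((0, 0, 0, 0, 0, 0, 2); (0, 0, 0, 1, 0, 0, 0); (0, 0, 1, 1, 1, 1, 0); (0, 0, 0, 1, 1, 1, 0); (0, 2, 0, 0, 0, 0, 0); (0, 0, 0, 0, 0, 1, 0); (1, 0, 0, 0, 0, 0, 0))


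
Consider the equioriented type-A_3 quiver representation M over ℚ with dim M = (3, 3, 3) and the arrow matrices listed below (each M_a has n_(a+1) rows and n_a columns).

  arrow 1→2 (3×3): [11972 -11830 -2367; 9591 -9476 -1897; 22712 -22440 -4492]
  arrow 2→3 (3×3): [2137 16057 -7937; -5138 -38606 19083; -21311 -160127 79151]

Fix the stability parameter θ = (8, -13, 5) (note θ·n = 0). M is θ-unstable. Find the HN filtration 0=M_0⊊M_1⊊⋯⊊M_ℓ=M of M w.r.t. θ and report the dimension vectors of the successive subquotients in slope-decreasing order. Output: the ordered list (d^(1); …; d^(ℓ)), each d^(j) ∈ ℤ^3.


Barcode: M ≅ I[1,1], I[1,2], I[1,3], I[2,3], I[3,3]. HN layers by μ_θ (4 steps, strictly decreasing):
  μ^(1)=8; μ^(2)=5; μ^(3)=-5/2; μ^(4)=-13

((1, 0, 0); (0, 0, 3); (2, 2, 0); (0, 1, 0))


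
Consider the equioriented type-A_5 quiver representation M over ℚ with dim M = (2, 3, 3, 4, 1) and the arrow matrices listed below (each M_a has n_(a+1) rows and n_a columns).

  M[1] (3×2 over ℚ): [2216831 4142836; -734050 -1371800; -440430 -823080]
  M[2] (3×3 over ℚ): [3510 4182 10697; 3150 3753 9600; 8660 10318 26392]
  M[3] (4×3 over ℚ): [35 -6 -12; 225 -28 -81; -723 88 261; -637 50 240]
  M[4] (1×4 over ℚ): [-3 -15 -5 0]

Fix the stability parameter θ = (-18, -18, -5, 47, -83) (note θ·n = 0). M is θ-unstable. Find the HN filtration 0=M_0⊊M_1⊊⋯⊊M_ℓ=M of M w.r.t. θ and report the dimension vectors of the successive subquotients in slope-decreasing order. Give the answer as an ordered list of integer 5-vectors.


Via rank(M_{q-1}∘⋯∘M_p): M ≅ I[1,1], I[1,2], I[2,3], I[2,5], I[3,4], I[4,4]^2.
μ_θ-semistable layers: μ^(1)=47; μ^(2)=-5; μ^(3)=-41/3; μ^(4)=-18

((0, 0, 0, 3, 0); (0, 0, 2, 0, 0); (0, 0, 1, 1, 1); (2, 3, 0, 0, 0))


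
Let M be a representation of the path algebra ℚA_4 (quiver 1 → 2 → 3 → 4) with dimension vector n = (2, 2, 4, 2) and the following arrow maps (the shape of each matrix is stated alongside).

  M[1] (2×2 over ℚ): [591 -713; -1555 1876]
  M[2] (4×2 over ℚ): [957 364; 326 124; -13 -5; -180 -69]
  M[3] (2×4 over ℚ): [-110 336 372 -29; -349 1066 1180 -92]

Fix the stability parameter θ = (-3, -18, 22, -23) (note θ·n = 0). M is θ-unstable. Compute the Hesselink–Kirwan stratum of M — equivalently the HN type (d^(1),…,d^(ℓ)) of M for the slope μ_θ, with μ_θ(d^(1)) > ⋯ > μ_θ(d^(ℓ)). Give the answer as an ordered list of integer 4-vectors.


Barcode: M ≅ I[1,4]^2, I[3,3]^2. HN layers by μ_θ (3 steps, strictly decreasing):
  μ^(1)=22; μ^(2)=-1/2; μ^(3)=-21/2

((0, 0, 2, 0); (0, 0, 2, 2); (2, 2, 0, 0))


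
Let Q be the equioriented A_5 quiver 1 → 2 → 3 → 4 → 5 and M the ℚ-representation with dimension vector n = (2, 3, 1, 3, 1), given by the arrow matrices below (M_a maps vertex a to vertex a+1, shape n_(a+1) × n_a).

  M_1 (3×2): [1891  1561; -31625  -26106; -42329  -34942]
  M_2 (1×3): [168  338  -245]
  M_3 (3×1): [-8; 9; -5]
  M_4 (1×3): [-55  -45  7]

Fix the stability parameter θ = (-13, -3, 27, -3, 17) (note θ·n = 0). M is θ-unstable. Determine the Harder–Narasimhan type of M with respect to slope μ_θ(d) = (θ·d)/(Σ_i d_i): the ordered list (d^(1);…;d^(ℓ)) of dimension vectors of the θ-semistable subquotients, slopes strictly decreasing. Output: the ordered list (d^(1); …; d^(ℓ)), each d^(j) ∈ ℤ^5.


Interval decomposition of M: I[1,2], I[1,4], I[2,2], I[4,4], I[4,5].
HN type (ℓ=4): μ^(1)=17; μ^(2)=12; μ^(3)=-3; μ^(4)=-13

((0, 0, 0, 0, 1); (0, 0, 1, 1, 0); (0, 3, 0, 2, 0); (2, 0, 0, 0, 0))


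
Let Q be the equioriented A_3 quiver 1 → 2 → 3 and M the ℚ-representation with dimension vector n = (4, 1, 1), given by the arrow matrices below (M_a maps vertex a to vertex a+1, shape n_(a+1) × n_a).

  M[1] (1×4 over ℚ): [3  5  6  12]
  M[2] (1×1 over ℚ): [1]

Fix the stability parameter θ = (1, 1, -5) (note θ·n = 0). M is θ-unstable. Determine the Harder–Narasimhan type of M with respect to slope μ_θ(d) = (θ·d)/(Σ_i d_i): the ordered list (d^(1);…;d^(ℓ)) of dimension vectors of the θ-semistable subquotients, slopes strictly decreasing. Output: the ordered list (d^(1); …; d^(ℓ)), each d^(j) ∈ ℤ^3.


Barcode: M ≅ I[1,1]^3, I[1,3]. HN layers by μ_θ (2 steps, strictly decreasing):
  μ^(1)=1; μ^(2)=-1

((3, 0, 0); (1, 1, 1))


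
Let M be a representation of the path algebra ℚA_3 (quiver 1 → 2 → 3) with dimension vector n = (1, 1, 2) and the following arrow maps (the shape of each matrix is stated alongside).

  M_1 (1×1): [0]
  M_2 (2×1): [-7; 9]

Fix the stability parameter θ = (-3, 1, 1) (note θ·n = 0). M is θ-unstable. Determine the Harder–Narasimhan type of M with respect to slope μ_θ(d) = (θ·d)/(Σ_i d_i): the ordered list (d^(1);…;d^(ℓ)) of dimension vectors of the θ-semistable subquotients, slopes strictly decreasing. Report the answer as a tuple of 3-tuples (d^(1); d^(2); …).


Barcode: M ≅ I[1,1], I[2,3], I[3,3]. HN layers by μ_θ (2 steps, strictly decreasing):
  μ^(1)=1; μ^(2)=-3

((0, 1, 2); (1, 0, 0))


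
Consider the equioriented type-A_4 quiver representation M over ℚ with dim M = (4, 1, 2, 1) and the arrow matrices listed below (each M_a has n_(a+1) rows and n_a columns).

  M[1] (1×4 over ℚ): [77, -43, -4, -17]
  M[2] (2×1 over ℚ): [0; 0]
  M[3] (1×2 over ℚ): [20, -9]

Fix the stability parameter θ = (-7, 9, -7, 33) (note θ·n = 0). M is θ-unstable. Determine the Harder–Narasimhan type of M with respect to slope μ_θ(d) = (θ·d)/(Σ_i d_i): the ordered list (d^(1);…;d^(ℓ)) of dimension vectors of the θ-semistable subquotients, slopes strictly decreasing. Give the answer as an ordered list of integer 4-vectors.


Barcode: M ≅ I[1,1]^3, I[1,2], I[3,3], I[3,4]. HN layers by μ_θ (3 steps, strictly decreasing):
  μ^(1)=33; μ^(2)=9; μ^(3)=-7

((0, 0, 0, 1); (0, 1, 0, 0); (4, 0, 2, 0))


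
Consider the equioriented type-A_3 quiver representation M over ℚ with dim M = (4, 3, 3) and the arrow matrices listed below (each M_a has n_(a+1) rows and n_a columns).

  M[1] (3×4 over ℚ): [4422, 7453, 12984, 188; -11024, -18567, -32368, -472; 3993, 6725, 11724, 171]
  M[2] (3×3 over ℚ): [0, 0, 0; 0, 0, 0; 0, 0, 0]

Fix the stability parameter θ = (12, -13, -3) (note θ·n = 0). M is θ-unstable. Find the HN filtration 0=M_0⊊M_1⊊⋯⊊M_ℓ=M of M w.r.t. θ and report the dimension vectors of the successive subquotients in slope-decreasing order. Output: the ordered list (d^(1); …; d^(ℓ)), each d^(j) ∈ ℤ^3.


Via rank(M_{q-1}∘⋯∘M_p): M ≅ I[1,1], I[1,2]^3, I[3,3]^3.
μ_θ-semistable layers: μ^(1)=12; μ^(2)=-1/2; μ^(3)=-3

((1, 0, 0); (3, 3, 0); (0, 0, 3))


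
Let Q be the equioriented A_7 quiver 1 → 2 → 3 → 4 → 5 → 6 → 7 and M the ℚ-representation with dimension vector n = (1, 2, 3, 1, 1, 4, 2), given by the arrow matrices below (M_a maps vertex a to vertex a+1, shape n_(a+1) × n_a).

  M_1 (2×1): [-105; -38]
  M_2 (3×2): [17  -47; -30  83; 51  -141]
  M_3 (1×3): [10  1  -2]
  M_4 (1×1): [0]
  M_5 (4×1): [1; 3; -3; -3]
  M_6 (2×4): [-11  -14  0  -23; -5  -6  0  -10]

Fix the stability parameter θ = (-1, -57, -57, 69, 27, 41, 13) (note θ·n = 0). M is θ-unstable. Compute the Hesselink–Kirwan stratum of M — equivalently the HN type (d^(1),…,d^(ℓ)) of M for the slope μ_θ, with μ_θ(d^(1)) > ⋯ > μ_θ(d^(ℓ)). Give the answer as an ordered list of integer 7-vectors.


Interval decomposition of M: I[1,3], I[2,4], I[3,3], I[5,7], I[6,6]^2, I[6,7].
HN type (ℓ=5): μ^(1)=69; μ^(2)=41; μ^(3)=27; μ^(4)=-115/3; μ^(5)=-57

((0, 0, 0, 1, 0, 0, 0); (0, 0, 0, 0, 0, 2, 0); (0, 0, 0, 0, 1, 2, 2); (1, 1, 1, 0, 0, 0, 0); (0, 1, 2, 0, 0, 0, 0))


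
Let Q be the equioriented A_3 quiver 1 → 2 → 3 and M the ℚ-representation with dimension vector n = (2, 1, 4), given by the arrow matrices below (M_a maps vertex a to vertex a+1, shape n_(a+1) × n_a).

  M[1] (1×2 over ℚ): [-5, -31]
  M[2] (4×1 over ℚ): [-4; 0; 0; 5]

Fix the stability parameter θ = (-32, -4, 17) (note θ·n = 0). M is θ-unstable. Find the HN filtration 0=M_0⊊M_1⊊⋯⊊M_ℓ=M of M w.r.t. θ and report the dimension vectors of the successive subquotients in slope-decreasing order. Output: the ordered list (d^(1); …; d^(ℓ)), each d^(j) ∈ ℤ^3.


Interval decomposition of M: I[1,1], I[1,3], I[3,3]^3.
HN type (ℓ=3): μ^(1)=17; μ^(2)=-4; μ^(3)=-32

((0, 0, 4); (0, 1, 0); (2, 0, 0))


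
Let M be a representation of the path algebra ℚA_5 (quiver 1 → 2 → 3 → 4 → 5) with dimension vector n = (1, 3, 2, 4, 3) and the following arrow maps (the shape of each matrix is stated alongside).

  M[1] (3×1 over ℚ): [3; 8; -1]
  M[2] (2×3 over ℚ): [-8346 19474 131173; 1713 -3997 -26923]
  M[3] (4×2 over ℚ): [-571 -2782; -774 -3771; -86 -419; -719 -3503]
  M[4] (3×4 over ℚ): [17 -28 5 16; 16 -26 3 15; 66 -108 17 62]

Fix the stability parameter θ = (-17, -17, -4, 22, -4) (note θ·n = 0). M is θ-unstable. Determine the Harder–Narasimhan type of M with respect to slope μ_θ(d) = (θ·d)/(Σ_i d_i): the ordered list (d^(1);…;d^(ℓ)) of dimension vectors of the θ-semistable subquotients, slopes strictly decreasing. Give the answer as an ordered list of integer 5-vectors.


Via rank(M_{q-1}∘⋯∘M_p): M ≅ I[1,5], I[2,2], I[2,5], I[4,4], I[4,5].
μ_θ-semistable layers: μ^(1)=22; μ^(2)=9; μ^(3)=-4; μ^(4)=-17

((0, 0, 0, 1, 0); (0, 0, 0, 3, 3); (0, 0, 2, 0, 0); (1, 3, 0, 0, 0))


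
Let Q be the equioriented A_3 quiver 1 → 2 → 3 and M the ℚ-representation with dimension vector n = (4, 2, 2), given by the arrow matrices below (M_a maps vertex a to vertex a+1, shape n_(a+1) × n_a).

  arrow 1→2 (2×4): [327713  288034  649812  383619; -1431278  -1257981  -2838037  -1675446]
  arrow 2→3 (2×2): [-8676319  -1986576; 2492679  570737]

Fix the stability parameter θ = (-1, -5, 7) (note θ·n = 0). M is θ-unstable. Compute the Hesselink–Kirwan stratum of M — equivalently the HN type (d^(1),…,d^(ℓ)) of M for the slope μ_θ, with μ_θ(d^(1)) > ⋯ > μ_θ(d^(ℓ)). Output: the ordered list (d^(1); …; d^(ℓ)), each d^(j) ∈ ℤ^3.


Barcode: M ≅ I[1,1]^2, I[1,3]^2. HN layers by μ_θ (3 steps, strictly decreasing):
  μ^(1)=7; μ^(2)=-1; μ^(3)=-3

((0, 0, 2); (2, 0, 0); (2, 2, 0))


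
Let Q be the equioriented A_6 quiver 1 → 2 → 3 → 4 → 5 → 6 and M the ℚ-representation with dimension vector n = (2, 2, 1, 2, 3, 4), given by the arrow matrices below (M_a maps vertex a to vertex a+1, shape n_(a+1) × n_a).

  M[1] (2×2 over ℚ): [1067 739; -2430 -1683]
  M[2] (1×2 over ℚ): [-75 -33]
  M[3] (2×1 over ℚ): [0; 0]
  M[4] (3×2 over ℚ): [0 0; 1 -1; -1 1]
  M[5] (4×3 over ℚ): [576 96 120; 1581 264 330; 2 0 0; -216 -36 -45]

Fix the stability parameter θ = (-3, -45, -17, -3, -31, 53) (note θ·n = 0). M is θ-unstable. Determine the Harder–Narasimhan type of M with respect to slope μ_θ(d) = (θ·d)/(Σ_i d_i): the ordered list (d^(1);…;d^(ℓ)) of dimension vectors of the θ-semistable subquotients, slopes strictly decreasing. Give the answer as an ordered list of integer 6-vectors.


Via rank(M_{q-1}∘⋯∘M_p): M ≅ I[1,2], I[1,3], I[4,4], I[4,6], I[5,5], I[5,6], I[6,6]^2.
μ_θ-semistable layers: μ^(1)=53; μ^(2)=-3; μ^(3)=-17; μ^(4)=-24; μ^(5)=-31

((0, 0, 0, 0, 0, 4); (0, 0, 0, 1, 0, 0); (0, 0, 1, 1, 1, 0); (2, 2, 0, 0, 0, 0); (0, 0, 0, 0, 2, 0))


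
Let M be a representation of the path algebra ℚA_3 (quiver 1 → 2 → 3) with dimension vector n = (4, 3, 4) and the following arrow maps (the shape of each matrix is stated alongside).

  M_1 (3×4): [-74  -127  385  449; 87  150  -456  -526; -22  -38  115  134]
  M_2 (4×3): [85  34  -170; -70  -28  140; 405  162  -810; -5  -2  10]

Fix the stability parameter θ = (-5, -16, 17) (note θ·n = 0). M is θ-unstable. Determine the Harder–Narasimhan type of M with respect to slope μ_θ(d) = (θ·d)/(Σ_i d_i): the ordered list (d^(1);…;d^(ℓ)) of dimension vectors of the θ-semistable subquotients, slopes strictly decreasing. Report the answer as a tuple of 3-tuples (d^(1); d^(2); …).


Via rank(M_{q-1}∘⋯∘M_p): M ≅ I[1,1], I[1,2]^2, I[1,3], I[3,3]^3.
μ_θ-semistable layers: μ^(1)=17; μ^(2)=-5; μ^(3)=-21/2

((0, 0, 4); (1, 0, 0); (3, 3, 0))


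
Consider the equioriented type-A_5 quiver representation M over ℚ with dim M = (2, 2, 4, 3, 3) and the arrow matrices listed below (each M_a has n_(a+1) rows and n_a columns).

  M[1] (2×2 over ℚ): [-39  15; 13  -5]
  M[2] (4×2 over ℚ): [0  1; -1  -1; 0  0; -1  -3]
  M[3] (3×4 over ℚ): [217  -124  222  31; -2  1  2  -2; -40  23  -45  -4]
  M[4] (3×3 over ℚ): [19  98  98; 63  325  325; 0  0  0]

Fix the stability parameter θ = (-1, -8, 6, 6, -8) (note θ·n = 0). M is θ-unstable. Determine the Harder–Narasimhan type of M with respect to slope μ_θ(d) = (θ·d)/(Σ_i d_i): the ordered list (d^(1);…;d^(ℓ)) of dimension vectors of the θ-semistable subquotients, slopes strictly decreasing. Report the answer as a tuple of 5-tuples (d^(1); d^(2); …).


Via rank(M_{q-1}∘⋯∘M_p): M ≅ I[1,1], I[1,5], I[2,4], I[3,3], I[3,5], I[5,5].
μ_θ-semistable layers: μ^(1)=6; μ^(2)=4/3; μ^(3)=-1; μ^(4)=-9/2; μ^(5)=-8

((0, 0, 2, 1, 0); (0, 0, 2, 2, 2); (1, 0, 0, 0, 0); (1, 1, 0, 0, 0); (0, 1, 0, 0, 1))


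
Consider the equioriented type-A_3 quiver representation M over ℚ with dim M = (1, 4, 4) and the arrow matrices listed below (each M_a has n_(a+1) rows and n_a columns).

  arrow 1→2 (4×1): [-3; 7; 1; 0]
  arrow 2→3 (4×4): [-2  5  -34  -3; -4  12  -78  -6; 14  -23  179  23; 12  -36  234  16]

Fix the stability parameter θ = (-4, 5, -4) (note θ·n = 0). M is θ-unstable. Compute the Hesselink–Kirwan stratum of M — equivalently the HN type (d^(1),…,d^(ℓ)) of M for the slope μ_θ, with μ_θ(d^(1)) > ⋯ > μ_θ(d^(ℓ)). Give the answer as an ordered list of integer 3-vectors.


Interval decomposition of M: I[1,3], I[2,3]^3.
HN type (ℓ=2): μ^(1)=1/2; μ^(2)=-4

((0, 4, 4); (1, 0, 0))


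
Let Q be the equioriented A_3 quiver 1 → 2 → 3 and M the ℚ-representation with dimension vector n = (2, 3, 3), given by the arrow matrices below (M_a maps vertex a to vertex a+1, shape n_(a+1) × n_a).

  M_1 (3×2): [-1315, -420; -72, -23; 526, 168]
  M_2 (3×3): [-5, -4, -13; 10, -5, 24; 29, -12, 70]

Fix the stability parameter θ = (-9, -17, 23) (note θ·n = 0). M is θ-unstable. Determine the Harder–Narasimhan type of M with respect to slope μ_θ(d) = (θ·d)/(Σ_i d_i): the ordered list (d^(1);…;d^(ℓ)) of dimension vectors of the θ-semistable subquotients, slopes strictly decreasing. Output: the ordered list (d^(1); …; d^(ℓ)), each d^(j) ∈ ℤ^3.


Via rank(M_{q-1}∘⋯∘M_p): M ≅ I[1,3]^2, I[2,3].
μ_θ-semistable layers: μ^(1)=23; μ^(2)=-13; μ^(3)=-17

((0, 0, 3); (2, 2, 0); (0, 1, 0))


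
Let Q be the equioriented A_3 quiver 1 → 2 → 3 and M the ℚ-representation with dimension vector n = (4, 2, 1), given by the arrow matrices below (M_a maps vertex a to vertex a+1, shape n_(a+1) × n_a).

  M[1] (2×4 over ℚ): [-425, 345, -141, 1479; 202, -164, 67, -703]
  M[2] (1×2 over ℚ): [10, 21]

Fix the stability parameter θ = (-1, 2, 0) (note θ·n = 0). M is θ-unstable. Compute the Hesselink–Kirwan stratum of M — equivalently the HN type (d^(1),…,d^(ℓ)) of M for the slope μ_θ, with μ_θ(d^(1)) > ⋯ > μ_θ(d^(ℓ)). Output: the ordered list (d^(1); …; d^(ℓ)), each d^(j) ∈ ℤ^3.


Barcode: M ≅ I[1,1]^2, I[1,2], I[1,3]. HN layers by μ_θ (3 steps, strictly decreasing):
  μ^(1)=2; μ^(2)=1; μ^(3)=-1

((0, 1, 0); (0, 1, 1); (4, 0, 0))


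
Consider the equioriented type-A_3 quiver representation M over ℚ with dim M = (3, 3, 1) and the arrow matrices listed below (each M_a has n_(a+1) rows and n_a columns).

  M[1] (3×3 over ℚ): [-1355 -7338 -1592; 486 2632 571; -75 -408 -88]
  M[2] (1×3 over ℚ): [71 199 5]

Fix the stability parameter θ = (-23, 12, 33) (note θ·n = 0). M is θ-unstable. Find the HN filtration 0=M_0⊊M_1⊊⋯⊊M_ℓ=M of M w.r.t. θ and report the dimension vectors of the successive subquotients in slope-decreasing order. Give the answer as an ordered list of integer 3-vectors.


Barcode: M ≅ I[1,2]^2, I[1,3]. HN layers by μ_θ (3 steps, strictly decreasing):
  μ^(1)=33; μ^(2)=12; μ^(3)=-23

((0, 0, 1); (0, 3, 0); (3, 0, 0))


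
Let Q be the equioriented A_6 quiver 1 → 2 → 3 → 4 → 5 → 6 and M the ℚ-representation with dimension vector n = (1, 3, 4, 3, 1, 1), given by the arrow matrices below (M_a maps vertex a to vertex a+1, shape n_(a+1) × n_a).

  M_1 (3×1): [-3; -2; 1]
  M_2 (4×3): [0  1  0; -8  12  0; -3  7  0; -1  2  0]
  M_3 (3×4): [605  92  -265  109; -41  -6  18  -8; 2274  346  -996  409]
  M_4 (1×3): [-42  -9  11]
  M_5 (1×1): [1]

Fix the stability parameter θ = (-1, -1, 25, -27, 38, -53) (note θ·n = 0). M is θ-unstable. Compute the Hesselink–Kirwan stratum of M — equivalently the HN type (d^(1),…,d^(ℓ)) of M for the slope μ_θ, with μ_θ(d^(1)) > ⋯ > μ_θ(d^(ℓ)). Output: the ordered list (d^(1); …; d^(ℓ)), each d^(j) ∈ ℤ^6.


Via rank(M_{q-1}∘⋯∘M_p): M ≅ I[1,6], I[2,2], I[2,4], I[3,3], I[3,4].
μ_θ-semistable layers: μ^(1)=25; μ^(2)=-1; μ^(3)=-19/6

((0, 0, 1, 0, 0, 0); (0, 2, 2, 2, 0, 0); (1, 1, 1, 1, 1, 1))


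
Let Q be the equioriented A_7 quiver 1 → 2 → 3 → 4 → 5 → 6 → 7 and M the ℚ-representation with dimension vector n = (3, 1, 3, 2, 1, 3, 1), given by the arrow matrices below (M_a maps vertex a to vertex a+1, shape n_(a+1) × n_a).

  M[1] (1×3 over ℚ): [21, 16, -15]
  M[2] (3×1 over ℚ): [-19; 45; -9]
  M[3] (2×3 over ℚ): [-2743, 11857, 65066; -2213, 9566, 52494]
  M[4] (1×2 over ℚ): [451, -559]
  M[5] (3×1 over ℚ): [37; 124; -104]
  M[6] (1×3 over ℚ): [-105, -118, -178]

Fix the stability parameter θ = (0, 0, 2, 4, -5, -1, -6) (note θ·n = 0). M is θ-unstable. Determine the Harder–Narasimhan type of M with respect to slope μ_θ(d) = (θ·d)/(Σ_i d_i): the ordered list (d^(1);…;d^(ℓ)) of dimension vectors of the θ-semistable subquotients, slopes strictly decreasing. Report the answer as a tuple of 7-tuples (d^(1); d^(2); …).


Interval decomposition of M: I[1,1]^2, I[1,7], I[3,3], I[3,4], I[6,6]^2.
HN type (ℓ=5): μ^(1)=4; μ^(2)=2; μ^(3)=0; μ^(4)=-6/7; μ^(5)=-1

((0, 0, 0, 1, 0, 0, 0); (0, 0, 2, 0, 0, 0, 0); (2, 0, 0, 0, 0, 0, 0); (1, 1, 1, 1, 1, 1, 1); (0, 0, 0, 0, 0, 2, 0))


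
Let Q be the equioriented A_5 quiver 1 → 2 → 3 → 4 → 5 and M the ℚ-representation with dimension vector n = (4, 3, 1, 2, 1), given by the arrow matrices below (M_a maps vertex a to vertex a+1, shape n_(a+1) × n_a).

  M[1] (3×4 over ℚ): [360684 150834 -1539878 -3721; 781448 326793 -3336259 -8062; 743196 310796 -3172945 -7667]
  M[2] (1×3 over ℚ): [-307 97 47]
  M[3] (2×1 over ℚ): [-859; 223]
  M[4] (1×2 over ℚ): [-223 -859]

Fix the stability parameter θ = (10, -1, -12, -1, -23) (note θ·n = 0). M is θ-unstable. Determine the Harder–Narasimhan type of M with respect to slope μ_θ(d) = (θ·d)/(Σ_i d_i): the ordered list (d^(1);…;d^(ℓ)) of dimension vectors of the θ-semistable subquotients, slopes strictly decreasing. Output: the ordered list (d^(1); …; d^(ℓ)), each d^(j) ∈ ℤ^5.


Interval decomposition of M: I[1,1], I[1,2]^2, I[1,4], I[4,5].
HN type (ℓ=4): μ^(1)=10; μ^(2)=9/2; μ^(3)=-1; μ^(4)=-12

((1, 0, 0, 0, 0); (2, 2, 0, 0, 0); (1, 1, 1, 1, 0); (0, 0, 0, 1, 1))


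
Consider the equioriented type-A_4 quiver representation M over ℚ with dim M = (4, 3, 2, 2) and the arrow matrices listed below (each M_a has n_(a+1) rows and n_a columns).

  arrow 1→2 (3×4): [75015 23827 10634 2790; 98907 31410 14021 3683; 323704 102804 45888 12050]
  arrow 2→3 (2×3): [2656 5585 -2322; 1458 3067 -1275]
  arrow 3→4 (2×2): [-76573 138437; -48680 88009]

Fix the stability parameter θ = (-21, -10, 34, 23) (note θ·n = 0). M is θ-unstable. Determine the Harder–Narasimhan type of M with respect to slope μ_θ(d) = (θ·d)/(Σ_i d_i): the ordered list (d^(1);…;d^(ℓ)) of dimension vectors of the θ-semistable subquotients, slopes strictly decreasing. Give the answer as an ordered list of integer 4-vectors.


Interval decomposition of M: I[1,1], I[1,2], I[1,4]^2.
HN type (ℓ=3): μ^(1)=57/2; μ^(2)=-10; μ^(3)=-21

((0, 0, 2, 2); (0, 3, 0, 0); (4, 0, 0, 0))


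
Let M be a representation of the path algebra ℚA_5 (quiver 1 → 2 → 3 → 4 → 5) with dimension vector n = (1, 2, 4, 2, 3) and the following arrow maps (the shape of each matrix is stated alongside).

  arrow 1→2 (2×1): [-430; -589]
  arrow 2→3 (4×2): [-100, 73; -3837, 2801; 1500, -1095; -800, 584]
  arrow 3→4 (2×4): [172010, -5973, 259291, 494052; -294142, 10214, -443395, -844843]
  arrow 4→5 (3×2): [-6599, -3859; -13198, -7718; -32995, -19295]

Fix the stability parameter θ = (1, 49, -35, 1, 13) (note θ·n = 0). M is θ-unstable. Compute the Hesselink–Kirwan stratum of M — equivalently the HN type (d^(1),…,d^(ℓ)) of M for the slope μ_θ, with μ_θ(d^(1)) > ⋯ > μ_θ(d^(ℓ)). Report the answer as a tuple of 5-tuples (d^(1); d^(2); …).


Via rank(M_{q-1}∘⋯∘M_p): M ≅ I[1,5], I[2,4], I[3,3]^2, I[5,5]^2.
μ_θ-semistable layers: μ^(1)=13; μ^(2)=5; μ^(3)=1; μ^(4)=-35

((0, 0, 0, 0, 3); (0, 2, 2, 2, 0); (1, 0, 0, 0, 0); (0, 0, 2, 0, 0))


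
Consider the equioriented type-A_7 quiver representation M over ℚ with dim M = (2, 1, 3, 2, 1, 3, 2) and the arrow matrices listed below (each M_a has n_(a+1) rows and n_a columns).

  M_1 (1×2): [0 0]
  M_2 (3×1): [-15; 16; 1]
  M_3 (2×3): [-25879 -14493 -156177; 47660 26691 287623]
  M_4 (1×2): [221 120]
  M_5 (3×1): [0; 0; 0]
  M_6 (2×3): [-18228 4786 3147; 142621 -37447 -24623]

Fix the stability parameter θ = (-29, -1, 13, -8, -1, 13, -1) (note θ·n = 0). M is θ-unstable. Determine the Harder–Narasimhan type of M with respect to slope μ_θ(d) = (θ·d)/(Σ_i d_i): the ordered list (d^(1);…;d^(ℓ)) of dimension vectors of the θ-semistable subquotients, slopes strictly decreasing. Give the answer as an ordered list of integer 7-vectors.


Via rank(M_{q-1}∘⋯∘M_p): M ≅ I[1,1]^2, I[2,4], I[3,3], I[3,5], I[6,6], I[6,7]^2.
μ_θ-semistable layers: μ^(1)=13; μ^(2)=6; μ^(3)=5/2; μ^(4)=4/3; μ^(5)=-1; μ^(6)=-29

((0, 0, 1, 0, 0, 1, 0); (0, 0, 0, 0, 0, 2, 2); (0, 0, 1, 1, 0, 0, 0); (0, 0, 1, 1, 1, 0, 0); (0, 1, 0, 0, 0, 0, 0); (2, 0, 0, 0, 0, 0, 0))


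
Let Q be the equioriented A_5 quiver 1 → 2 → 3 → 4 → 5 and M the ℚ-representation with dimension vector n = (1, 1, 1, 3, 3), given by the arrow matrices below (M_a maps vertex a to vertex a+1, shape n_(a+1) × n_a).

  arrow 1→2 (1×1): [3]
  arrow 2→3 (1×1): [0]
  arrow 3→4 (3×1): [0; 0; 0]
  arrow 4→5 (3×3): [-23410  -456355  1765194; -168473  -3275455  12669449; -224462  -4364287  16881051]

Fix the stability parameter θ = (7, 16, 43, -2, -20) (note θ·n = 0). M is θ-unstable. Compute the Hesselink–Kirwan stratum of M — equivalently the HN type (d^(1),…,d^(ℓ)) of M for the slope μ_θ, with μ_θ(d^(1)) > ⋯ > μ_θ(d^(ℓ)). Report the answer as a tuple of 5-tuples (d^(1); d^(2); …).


Barcode: M ≅ I[1,2], I[3,3], I[4,5]^3. HN layers by μ_θ (4 steps, strictly decreasing):
  μ^(1)=43; μ^(2)=16; μ^(3)=7; μ^(4)=-11

((0, 0, 1, 0, 0); (0, 1, 0, 0, 0); (1, 0, 0, 0, 0); (0, 0, 0, 3, 3))


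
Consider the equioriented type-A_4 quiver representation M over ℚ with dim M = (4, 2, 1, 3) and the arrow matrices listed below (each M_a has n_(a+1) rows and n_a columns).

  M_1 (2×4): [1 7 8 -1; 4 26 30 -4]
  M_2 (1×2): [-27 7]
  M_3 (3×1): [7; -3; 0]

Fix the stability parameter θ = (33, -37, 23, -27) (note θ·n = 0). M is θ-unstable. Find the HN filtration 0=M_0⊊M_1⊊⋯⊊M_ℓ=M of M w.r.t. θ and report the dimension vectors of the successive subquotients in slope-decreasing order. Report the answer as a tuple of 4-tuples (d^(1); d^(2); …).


Interval decomposition of M: I[1,1]^2, I[1,2], I[1,4], I[4,4]^2.
HN type (ℓ=3): μ^(1)=33; μ^(2)=-2; μ^(3)=-27

((2, 0, 0, 0); (2, 2, 1, 1); (0, 0, 0, 2))


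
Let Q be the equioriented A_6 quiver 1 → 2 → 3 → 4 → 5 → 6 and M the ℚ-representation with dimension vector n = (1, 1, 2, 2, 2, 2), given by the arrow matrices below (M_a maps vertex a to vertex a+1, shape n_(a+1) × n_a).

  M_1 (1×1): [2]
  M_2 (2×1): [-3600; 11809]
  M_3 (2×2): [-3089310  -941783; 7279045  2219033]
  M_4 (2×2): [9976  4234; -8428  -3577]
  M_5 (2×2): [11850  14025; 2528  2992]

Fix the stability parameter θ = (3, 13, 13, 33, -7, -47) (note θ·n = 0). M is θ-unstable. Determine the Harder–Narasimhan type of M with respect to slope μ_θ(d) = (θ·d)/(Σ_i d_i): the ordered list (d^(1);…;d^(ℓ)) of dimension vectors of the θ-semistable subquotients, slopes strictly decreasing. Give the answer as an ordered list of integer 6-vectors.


Interval decomposition of M: I[1,6], I[3,4], I[5,5], I[6,6].
HN type (ℓ=5): μ^(1)=33; μ^(2)=13; μ^(3)=4/3; μ^(4)=-7; μ^(5)=-47

((0, 0, 0, 1, 0, 0); (0, 0, 1, 0, 0, 0); (1, 1, 1, 1, 1, 1); (0, 0, 0, 0, 1, 0); (0, 0, 0, 0, 0, 1))


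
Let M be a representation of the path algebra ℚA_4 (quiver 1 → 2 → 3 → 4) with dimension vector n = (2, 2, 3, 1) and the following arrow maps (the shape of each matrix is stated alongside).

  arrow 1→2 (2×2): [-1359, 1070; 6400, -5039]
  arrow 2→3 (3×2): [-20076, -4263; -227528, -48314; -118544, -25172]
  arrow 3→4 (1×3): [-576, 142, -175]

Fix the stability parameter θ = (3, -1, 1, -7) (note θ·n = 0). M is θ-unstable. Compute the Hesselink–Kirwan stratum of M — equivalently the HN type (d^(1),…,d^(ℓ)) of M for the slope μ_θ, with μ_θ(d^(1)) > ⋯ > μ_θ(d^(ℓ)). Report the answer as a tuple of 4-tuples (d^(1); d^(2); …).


Via rank(M_{q-1}∘⋯∘M_p): M ≅ I[1,2], I[1,3], I[3,3], I[3,4].
μ_θ-semistable layers: μ^(1)=1; μ^(2)=-3

((2, 2, 2, 0); (0, 0, 1, 1))


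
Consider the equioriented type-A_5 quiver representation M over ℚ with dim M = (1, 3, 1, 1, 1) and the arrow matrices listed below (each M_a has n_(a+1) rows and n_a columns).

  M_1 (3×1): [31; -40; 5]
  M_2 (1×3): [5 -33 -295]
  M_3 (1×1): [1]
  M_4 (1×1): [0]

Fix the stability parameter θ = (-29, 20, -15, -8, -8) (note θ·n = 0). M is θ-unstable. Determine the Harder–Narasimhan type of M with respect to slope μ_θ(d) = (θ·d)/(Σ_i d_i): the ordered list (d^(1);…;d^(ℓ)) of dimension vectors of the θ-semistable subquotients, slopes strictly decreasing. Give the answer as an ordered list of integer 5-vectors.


Interval decomposition of M: I[1,2], I[2,2], I[2,4], I[5,5].
HN type (ℓ=4): μ^(1)=20; μ^(2)=-1; μ^(3)=-8; μ^(4)=-29

((0, 2, 0, 0, 0); (0, 1, 1, 1, 0); (0, 0, 0, 0, 1); (1, 0, 0, 0, 0))


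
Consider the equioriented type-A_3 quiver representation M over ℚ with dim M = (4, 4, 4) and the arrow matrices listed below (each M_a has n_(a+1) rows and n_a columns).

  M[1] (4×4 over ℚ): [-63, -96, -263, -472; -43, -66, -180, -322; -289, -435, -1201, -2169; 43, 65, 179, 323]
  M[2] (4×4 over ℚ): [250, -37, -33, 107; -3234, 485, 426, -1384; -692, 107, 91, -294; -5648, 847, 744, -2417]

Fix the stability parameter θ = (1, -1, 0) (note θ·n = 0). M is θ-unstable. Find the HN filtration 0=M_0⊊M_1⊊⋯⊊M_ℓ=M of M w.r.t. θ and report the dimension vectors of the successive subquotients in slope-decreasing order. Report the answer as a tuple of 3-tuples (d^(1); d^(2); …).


Via rank(M_{q-1}∘⋯∘M_p): M ≅ I[1,1], I[1,2], I[1,3]^2, I[2,3], I[3,3].
μ_θ-semistable layers: μ^(1)=1; μ^(2)=0; μ^(3)=-1

((1, 0, 0); (3, 3, 4); (0, 1, 0))


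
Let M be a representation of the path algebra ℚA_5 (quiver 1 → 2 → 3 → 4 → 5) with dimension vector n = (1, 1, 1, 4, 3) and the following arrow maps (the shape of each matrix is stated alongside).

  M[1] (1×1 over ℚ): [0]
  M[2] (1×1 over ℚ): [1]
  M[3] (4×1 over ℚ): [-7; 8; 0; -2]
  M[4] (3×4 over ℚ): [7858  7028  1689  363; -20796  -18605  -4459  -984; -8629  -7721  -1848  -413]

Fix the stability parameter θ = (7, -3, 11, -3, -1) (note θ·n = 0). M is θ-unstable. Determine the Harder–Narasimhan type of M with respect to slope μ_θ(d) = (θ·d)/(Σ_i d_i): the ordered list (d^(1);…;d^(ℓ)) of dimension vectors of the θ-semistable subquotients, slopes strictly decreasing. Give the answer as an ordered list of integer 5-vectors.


Via rank(M_{q-1}∘⋯∘M_p): M ≅ I[1,1], I[2,5], I[4,4], I[4,5]^2.
μ_θ-semistable layers: μ^(1)=7; μ^(2)=7/3; μ^(3)=-1; μ^(4)=-3

((1, 0, 0, 0, 0); (0, 0, 1, 1, 1); (0, 0, 0, 0, 2); (0, 1, 0, 3, 0))


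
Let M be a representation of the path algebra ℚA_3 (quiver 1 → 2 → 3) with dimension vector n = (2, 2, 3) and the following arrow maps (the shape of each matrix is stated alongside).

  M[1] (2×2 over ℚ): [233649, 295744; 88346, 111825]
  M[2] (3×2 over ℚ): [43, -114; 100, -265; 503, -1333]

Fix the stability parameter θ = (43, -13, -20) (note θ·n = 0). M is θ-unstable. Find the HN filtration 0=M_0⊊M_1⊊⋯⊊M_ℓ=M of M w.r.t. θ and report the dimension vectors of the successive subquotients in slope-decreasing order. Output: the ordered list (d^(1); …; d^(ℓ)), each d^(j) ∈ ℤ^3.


Barcode: M ≅ I[1,3]^2, I[3,3]. HN layers by μ_θ (2 steps, strictly decreasing):
  μ^(1)=10/3; μ^(2)=-20

((2, 2, 2); (0, 0, 1))


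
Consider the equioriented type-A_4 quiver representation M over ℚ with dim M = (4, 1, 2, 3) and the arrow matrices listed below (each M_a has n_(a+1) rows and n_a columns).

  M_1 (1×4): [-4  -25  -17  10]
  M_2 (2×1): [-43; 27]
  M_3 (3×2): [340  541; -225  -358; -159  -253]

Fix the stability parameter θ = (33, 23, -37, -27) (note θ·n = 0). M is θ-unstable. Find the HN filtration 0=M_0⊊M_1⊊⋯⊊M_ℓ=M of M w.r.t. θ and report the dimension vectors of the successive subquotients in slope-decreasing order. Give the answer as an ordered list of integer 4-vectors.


Via rank(M_{q-1}∘⋯∘M_p): M ≅ I[1,1]^3, I[1,4], I[3,4], I[4,4].
μ_θ-semistable layers: μ^(1)=33; μ^(2)=-2; μ^(3)=-27; μ^(4)=-37

((3, 0, 0, 0); (1, 1, 1, 1); (0, 0, 0, 2); (0, 0, 1, 0))


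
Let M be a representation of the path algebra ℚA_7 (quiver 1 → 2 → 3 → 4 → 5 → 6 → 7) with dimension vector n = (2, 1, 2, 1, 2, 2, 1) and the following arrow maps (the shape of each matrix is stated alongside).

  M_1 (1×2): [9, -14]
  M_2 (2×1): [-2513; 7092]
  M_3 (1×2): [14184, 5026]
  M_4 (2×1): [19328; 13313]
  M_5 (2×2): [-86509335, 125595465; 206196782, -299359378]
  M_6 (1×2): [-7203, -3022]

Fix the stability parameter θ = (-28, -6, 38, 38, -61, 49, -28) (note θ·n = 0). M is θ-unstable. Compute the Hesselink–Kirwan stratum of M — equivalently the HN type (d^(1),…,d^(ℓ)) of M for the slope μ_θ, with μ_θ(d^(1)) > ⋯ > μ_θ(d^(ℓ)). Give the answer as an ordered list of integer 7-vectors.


Interval decomposition of M: I[1,1], I[1,3], I[3,7], I[5,5], I[6,6].
HN type (ℓ=7): μ^(1)=49; μ^(2)=38; μ^(3)=21/2; μ^(4)=5; μ^(5)=-6; μ^(6)=-28; μ^(7)=-61

((0, 0, 0, 0, 0, 1, 0); (0, 0, 1, 0, 0, 0, 0); (0, 0, 0, 0, 0, 1, 1); (0, 0, 1, 1, 1, 0, 0); (0, 1, 0, 0, 0, 0, 0); (2, 0, 0, 0, 0, 0, 0); (0, 0, 0, 0, 1, 0, 0))


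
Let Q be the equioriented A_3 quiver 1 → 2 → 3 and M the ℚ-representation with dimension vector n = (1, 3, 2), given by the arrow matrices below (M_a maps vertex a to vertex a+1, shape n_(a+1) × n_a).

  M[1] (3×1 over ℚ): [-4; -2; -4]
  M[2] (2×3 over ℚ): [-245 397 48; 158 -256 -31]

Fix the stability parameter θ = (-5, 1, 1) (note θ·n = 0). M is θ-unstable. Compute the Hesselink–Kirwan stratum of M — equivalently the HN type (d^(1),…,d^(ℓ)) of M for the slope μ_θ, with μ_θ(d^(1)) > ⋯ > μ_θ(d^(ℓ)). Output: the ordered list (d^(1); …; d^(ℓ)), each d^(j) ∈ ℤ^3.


Interval decomposition of M: I[1,3], I[2,2], I[2,3].
HN type (ℓ=2): μ^(1)=1; μ^(2)=-5

((0, 3, 2); (1, 0, 0))


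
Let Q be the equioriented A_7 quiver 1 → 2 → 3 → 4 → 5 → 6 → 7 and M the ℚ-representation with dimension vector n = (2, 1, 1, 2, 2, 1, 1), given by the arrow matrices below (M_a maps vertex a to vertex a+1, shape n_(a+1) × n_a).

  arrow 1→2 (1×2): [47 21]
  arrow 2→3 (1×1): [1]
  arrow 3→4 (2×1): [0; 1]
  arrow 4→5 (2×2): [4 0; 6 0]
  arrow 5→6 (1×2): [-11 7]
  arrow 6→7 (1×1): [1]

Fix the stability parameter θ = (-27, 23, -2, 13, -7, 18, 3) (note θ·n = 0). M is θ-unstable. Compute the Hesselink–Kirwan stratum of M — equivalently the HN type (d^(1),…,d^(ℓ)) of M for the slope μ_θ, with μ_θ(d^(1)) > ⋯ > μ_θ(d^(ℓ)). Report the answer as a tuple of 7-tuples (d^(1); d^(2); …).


Via rank(M_{q-1}∘⋯∘M_p): M ≅ I[1,1], I[1,4], I[4,7], I[5,5].
μ_θ-semistable layers: μ^(1)=13; μ^(2)=21/2; μ^(3)=3; μ^(4)=-7; μ^(5)=-27

((0, 0, 0, 1, 0, 0, 0); (0, 1, 1, 0, 0, 1, 1); (0, 0, 0, 1, 1, 0, 0); (0, 0, 0, 0, 1, 0, 0); (2, 0, 0, 0, 0, 0, 0))


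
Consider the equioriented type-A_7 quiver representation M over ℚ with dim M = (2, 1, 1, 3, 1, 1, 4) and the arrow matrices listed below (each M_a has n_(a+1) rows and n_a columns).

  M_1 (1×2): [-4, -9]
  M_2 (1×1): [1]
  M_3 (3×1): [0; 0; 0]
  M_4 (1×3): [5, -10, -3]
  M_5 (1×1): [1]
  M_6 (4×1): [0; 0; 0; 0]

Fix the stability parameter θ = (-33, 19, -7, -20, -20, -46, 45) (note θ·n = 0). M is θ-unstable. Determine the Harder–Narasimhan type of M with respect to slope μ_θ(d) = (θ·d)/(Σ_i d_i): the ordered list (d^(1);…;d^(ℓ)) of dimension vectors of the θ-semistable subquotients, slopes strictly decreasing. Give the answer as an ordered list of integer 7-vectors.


Barcode: M ≅ I[1,1], I[1,3], I[4,4]^2, I[4,6], I[7,7]^4. HN layers by μ_θ (5 steps, strictly decreasing):
  μ^(1)=45; μ^(2)=6; μ^(3)=-20; μ^(4)=-86/3; μ^(5)=-33

((0, 0, 0, 0, 0, 0, 4); (0, 1, 1, 0, 0, 0, 0); (0, 0, 0, 2, 0, 0, 0); (0, 0, 0, 1, 1, 1, 0); (2, 0, 0, 0, 0, 0, 0))


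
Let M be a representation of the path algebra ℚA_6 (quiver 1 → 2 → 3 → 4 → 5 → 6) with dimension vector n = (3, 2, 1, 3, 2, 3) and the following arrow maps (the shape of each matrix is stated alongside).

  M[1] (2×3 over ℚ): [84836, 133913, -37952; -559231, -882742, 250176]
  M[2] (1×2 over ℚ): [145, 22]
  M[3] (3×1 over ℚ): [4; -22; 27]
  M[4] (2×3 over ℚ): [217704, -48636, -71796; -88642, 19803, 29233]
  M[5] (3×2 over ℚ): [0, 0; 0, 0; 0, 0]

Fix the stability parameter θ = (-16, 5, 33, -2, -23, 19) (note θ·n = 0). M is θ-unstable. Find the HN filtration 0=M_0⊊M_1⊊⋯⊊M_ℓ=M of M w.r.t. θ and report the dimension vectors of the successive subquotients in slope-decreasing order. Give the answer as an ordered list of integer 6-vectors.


Interval decomposition of M: I[1,1], I[1,2], I[1,5], I[4,4]^2, I[5,5], I[6,6]^3.
HN type (ℓ=6): μ^(1)=19; μ^(2)=5; μ^(3)=13/4; μ^(4)=-2; μ^(5)=-16; μ^(6)=-23

((0, 0, 0, 0, 0, 3); (0, 1, 0, 0, 0, 0); (0, 1, 1, 1, 1, 0); (0, 0, 0, 2, 0, 0); (3, 0, 0, 0, 0, 0); (0, 0, 0, 0, 1, 0))
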